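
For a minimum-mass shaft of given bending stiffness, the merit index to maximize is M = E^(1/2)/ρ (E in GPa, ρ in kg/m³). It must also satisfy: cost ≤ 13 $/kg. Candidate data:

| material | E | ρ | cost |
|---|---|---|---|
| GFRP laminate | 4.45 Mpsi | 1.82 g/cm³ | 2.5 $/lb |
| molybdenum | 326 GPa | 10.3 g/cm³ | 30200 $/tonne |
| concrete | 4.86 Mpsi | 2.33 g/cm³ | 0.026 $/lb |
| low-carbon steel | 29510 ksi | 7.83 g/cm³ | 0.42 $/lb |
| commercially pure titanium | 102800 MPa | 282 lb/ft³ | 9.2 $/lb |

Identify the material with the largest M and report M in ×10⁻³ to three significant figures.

Screen on constraints: cost ≤ 13 $/kg. Survivors: GFRP laminate, concrete, low-carbon steel.
Putting every candidate on a common basis:
  GFRP laminate: E = 30.68 GPa, ρ = 1820 kg/m³
  concrete: E = 33.51 GPa, ρ = 2330 kg/m³
  low-carbon steel: E = 203.5 GPa, ρ = 7830 kg/m³
  GFRP laminate: M = 3.04×10⁻³
  concrete: M = 2.48×10⁻³
  low-carbon steel: M = 1.82×10⁻³
GFRP laminate has the largest M.

GFRP laminate, M = 3.04×10⁻³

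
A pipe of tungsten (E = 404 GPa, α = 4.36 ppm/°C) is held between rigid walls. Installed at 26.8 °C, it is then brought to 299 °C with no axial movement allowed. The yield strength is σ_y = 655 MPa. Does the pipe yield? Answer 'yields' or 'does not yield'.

ΔT = 272.2 K. Constrained thermal stress σ = E·α·ΔT = 404.0×10³ MPa × 4.36×10⁻⁶ × 272.2 = 479 MPa (compressive).
Compare to σ_y = 655 MPa: σ < σ_y, so it does not yield.

does not yield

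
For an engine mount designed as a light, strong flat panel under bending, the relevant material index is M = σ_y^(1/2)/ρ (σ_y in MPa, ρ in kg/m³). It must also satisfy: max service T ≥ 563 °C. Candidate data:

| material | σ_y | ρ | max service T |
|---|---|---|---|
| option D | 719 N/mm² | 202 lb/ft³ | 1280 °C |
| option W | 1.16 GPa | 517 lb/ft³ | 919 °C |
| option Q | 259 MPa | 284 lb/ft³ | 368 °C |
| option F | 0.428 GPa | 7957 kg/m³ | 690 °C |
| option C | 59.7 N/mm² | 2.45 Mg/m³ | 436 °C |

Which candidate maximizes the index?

Screen on constraints: max service T ≥ 563 °C. Survivors: option D, option W, option F.
In SI units:
  option D: σ_y = 719.0 MPa, ρ = 3236 kg/m³
  option W: σ_y = 1160 MPa, ρ = 8282 kg/m³
  option F: σ_y = 428.0 MPa, ρ = 7957 kg/m³
  option D: M = 8.29×10⁻³
  option W: M = 4.11×10⁻³
  option F: M = 2.60×10⁻³
Option D ranks first.

option D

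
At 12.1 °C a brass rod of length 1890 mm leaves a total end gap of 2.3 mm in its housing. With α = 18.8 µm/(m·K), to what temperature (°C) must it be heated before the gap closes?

76.8 °C

α·L₀·ΔT = 2.3 mm ⇒ ΔT = 2.3 / (18.8×10⁻⁶ × 1890.0) = 64.73 K.
T = 12.1 + 64.73 = 76.83 °C.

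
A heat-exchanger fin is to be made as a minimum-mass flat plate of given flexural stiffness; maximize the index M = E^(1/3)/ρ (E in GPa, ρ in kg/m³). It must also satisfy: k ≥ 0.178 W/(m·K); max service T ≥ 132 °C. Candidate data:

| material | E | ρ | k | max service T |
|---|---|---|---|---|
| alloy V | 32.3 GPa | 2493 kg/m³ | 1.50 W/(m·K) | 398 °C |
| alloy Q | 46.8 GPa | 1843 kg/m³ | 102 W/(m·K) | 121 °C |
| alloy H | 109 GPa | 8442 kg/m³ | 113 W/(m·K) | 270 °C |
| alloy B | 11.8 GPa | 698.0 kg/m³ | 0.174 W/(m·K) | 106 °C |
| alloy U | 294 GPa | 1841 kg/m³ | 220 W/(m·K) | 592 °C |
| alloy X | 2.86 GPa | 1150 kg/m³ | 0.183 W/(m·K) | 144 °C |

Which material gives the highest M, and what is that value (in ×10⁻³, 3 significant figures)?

alloy U, M = 3.61×10⁻³

Screen on constraints: k ≥ 0.178 W/(m·K); max service T ≥ 132 °C. Survivors: alloy V, alloy H, alloy U, alloy X.
Computing M directly (units already consistent):
  alloy U: M = 3.61×10⁻³
  alloy V: M = 1.28×10⁻³
  alloy X: M = 1.23×10⁻³
  alloy H: M = 0.566×10⁻³
Alloy U has the largest M.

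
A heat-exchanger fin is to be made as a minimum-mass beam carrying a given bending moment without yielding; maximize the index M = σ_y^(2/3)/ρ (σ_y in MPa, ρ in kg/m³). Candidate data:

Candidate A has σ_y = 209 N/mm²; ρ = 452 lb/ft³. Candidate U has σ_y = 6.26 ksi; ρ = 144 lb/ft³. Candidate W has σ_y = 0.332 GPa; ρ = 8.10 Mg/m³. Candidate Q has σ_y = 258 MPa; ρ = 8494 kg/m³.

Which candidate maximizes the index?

In SI units:
  candidate A: σ_y = 209.0 MPa, ρ = 7240 kg/m³
  candidate U: σ_y = 43.16 MPa, ρ = 2307 kg/m³
  candidate W: σ_y = 332.0 MPa, ρ = 8100 kg/m³
  candidate Q: σ_y = 258.0 MPa, ρ = 8494 kg/m³
  candidate W: M = 5.92×10⁻³
  candidate U: M = 5.33×10⁻³
  candidate A: M = 4.86×10⁻³
  candidate Q: M = 4.77×10⁻³
Candidate W has the largest M.

candidate W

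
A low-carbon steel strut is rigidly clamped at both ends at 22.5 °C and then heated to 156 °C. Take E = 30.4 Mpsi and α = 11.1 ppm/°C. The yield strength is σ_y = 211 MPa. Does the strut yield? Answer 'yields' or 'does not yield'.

E = 30.4 Mpsi = 209.6 GPa.
ΔT = 133.5 K. Constrained thermal stress σ = E·α·ΔT = 209.6×10³ MPa × 11.1×10⁻⁶ × 133.5 = 311 MPa (compressive).
Compare to σ_y = 211 MPa: σ ≥ σ_y, so it yields.

yields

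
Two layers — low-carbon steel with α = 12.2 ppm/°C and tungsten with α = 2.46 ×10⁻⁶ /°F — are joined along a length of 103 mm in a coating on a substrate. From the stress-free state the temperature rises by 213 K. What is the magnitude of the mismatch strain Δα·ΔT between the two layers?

tungsten: α = 2.46×10⁻⁶/°F × 9/5 = 4.43×10⁻⁶/K.
Δα = |12.2 − 4.43|×10⁻⁶/K = 7.77×10⁻⁶/K.
Mismatch strain = Δα·ΔT = 7.77×10⁻⁶ × 213.0 = 1.66×10⁻³.

1.66×10⁻³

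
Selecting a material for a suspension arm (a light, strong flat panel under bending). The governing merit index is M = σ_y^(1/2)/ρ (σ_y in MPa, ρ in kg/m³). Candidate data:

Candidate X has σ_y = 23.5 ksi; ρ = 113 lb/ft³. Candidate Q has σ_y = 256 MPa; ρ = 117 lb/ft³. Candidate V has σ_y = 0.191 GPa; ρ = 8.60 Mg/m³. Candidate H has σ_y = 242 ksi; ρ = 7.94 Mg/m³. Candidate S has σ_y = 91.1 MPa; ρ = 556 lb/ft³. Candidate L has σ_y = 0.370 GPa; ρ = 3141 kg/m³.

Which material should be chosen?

candidate Q

Convert each candidate to consistent units, then evaluate M:
  candidate X: σ_y = 162.0 MPa, ρ = 1810 kg/m³
  candidate Q: σ_y = 256.0 MPa, ρ = 1874 kg/m³
  candidate V: σ_y = 191.0 MPa, ρ = 8600 kg/m³
  candidate H: σ_y = 1669 MPa, ρ = 7940 kg/m³
  candidate S: σ_y = 91.10 MPa, ρ = 8906 kg/m³
  candidate L: σ_y = 370.0 MPa, ρ = 3141 kg/m³
  candidate Q: M = 8.54×10⁻³
  candidate X: M = 7.03×10⁻³
  candidate L: M = 6.12×10⁻³
  candidate H: M = 5.14×10⁻³
  candidate V: M = 1.61×10⁻³
  candidate S: M = 1.07×10⁻³
Highest index: candidate Q.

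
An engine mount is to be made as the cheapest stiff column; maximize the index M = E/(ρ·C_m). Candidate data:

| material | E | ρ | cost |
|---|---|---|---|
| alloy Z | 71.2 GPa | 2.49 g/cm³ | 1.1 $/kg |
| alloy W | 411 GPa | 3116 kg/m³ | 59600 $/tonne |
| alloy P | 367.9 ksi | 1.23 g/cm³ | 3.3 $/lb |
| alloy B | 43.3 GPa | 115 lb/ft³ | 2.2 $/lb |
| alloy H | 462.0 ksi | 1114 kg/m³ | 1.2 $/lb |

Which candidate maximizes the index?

alloy Z

Normalizing units and computing the index:
  alloy Z: E = 71.20 GPa, ρ = 2490 kg/m³, cost = 1.100 $/kg
  alloy W: E = 411.0 GPa, ρ = 3116 kg/m³, cost = 59.60 $/kg
  alloy P: E = 2.537 GPa, ρ = 1230 kg/m³, cost = 7.275 $/kg
  alloy B: E = 43.30 GPa, ρ = 1842 kg/m³, cost = 4.850 $/kg
  alloy H: E = 3.185 GPa, ρ = 1114 kg/m³, cost = 2.646 $/kg
  alloy Z: M = 26.0 MN·m per $
  alloy B: M = 4.85 MN·m per $
  alloy W: M = 2.21 MN·m per $
  alloy H: M = 1.08 MN·m per $
  alloy P: M = 0.283 MN·m per $
Highest index: alloy Z.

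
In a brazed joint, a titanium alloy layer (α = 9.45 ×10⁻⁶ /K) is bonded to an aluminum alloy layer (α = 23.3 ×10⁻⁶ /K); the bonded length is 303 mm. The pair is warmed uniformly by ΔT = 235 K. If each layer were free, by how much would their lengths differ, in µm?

986 µm

Δα = |9.45 − 23.3|×10⁻⁶/K = 13.9×10⁻⁶/K.
ΔL_mismatch = Δα·L·ΔT = 13.9×10⁻⁶ × 303.0 mm × 235.0 K = 986 µm.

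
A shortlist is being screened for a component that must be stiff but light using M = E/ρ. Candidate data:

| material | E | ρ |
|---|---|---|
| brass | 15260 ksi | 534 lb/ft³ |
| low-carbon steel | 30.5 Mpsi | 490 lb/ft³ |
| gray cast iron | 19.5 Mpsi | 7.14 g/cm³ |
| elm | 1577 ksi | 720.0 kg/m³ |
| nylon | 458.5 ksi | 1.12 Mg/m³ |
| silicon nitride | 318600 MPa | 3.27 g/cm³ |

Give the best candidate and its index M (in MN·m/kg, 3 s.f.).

Normalizing units and computing the index:
  brass: E = 105.2 GPa, ρ = 8554 kg/m³
  low-carbon steel: E = 210.3 GPa, ρ = 7849 kg/m³
  gray cast iron: E = 134.4 GPa, ρ = 7140 kg/m³
  elm: E = 10.87 GPa, ρ = 720.0 kg/m³
  nylon: E = 3.161 GPa, ρ = 1120 kg/m³
  silicon nitride: E = 318.6 GPa, ρ = 3270 kg/m³
  silicon nitride: M = 97.4 MN·m/kg
  low-carbon steel: M = 26.8 MN·m/kg
  gray cast iron: M = 18.8 MN·m/kg
  elm: M = 15.1 MN·m/kg
  brass: M = 12.3 MN·m/kg
  nylon: M = 2.82 MN·m/kg
Silicon nitride ranks first.

silicon nitride, M = 97.4 MN·m/kg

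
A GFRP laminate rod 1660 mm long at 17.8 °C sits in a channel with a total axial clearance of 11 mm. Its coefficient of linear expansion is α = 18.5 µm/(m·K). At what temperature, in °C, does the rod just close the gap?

α·L₀·ΔT = 11.0 mm ⇒ ΔT = 11.0 / (18.5×10⁻⁶ × 1660.0) = 358.2 K.
T = 17.8 + 358.2 = 376.0 °C.

376 °C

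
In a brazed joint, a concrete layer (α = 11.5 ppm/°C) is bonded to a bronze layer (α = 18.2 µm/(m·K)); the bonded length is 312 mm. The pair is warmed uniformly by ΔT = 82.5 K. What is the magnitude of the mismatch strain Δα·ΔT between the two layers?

5.53×10⁻⁴

Δα = |11.5 − 18.2|×10⁻⁶/K = 6.70×10⁻⁶/K.
Mismatch strain = Δα·ΔT = 6.70×10⁻⁶ × 82.5 = 5.53×10⁻⁴.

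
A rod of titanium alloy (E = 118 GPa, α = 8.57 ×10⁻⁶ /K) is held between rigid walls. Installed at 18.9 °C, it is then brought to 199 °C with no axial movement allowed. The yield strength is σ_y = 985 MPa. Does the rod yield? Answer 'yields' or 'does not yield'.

ΔT = 180.1 K. Constrained thermal stress σ = E·α·ΔT = 118.0×10³ MPa × 8.57×10⁻⁶ × 180.1 = 182 MPa (compressive).
Compare to σ_y = 985 MPa: σ < σ_y, so it does not yield.

does not yield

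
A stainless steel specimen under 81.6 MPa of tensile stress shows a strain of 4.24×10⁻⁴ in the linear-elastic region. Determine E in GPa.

192 GPa

E = σ/ε = 81.6 MPa / 4.24×10⁻⁴ = 192500 MPa = 192 GPa.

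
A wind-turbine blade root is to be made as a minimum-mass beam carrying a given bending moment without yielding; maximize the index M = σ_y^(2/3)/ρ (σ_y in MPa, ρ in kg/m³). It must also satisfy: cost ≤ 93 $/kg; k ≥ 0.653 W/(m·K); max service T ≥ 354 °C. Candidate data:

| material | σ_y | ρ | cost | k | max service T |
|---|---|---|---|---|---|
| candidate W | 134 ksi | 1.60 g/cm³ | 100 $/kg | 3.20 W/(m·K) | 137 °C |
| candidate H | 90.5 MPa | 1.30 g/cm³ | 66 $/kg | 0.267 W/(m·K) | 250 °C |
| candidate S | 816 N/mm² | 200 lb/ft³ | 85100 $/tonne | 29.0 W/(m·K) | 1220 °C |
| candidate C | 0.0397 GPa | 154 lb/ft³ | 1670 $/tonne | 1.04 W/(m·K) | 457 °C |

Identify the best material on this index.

Screen on constraints: cost ≤ 93 $/kg; k ≥ 0.653 W/(m·K); max service T ≥ 354 °C. Survivors: candidate S, candidate C.
Normalizing units and computing the index:
  candidate S: σ_y = 816.0 MPa, ρ = 3204 kg/m³
  candidate C: σ_y = 39.70 MPa, ρ = 2467 kg/m³
  candidate S: M = 27.3×10⁻³
  candidate C: M = 4.72×10⁻³
Highest index: candidate S.

candidate S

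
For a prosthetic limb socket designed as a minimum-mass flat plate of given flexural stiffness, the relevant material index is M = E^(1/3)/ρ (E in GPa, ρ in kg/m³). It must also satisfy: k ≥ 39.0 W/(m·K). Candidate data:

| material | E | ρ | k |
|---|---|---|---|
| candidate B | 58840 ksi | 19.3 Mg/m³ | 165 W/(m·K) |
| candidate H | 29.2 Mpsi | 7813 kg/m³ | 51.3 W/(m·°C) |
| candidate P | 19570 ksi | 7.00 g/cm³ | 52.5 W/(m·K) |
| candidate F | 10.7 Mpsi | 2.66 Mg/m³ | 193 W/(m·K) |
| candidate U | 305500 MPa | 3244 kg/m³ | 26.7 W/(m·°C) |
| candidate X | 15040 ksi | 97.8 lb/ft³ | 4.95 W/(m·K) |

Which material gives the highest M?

candidate F

Screen on constraints: k ≥ 39.0 W/(m·K). Survivors: candidate B, candidate H, candidate P, candidate F.
In SI units:
  candidate B: E = 405.7 GPa, ρ = 19300 kg/m³
  candidate H: E = 201.3 GPa, ρ = 7813 kg/m³
  candidate P: E = 134.9 GPa, ρ = 7000 kg/m³
  candidate F: E = 73.77 GPa, ρ = 2660 kg/m³
  candidate F: M = 1.58×10⁻³
  candidate H: M = 0.750×10⁻³
  candidate P: M = 0.733×10⁻³
  candidate B: M = 0.384×10⁻³
Highest index: candidate F.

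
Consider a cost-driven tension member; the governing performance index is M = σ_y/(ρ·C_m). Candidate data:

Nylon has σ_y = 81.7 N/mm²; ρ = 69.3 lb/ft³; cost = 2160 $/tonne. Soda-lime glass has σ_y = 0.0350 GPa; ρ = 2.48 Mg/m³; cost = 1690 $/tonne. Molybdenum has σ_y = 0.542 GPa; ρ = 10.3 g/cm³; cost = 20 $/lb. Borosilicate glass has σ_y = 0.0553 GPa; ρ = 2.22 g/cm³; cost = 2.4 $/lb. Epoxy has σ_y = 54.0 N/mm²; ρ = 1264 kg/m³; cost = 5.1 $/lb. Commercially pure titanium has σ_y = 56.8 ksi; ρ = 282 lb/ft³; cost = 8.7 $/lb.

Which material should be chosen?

nylon

Convert each candidate to consistent units, then evaluate M:
  nylon: σ_y = 81.70 MPa, ρ = 1110 kg/m³, cost = 2.160 $/kg
  soda-lime glass: σ_y = 35.00 MPa, ρ = 2480 kg/m³, cost = 1.690 $/kg
  molybdenum: σ_y = 542.0 MPa, ρ = 10300 kg/m³, cost = 44.09 $/kg
  borosilicate glass: σ_y = 55.30 MPa, ρ = 2220 kg/m³, cost = 5.291 $/kg
  epoxy: σ_y = 54.00 MPa, ρ = 1264 kg/m³, cost = 11.24 $/kg
  commercially pure titanium: σ_y = 391.6 MPa, ρ = 4517 kg/m³, cost = 19.18 $/kg
  nylon: M = 34.1 kN·m per $
  soda-lime glass: M = 8.35 kN·m per $
  borosilicate glass: M = 4.71 kN·m per $
  commercially pure titanium: M = 4.52 kN·m per $
  epoxy: M = 3.80 kN·m per $
  molybdenum: M = 1.19 kN·m per $
Nylon ranks first.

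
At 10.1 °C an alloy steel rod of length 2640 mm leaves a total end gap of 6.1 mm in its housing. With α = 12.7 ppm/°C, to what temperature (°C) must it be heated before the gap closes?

192 °C

α·L₀·ΔT = 6.1 mm ⇒ ΔT = 6.1 / (12.7×10⁻⁶ × 2640.0) = 181.9 K.
T = 10.1 + 181.9 = 192.0 °C.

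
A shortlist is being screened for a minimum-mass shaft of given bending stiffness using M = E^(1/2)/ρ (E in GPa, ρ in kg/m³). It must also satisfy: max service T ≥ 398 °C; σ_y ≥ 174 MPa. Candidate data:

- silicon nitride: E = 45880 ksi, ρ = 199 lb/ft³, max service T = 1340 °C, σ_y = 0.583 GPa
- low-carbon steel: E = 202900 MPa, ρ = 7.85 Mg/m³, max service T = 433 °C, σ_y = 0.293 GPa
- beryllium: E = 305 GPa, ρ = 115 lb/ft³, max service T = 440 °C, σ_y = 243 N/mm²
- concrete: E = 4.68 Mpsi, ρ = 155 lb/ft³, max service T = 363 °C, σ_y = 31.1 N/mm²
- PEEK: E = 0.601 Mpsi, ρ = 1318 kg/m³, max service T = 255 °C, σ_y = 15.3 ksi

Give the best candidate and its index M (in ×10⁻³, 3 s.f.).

beryllium, M = 9.48×10⁻³

Screen on constraints: max service T ≥ 398 °C; σ_y ≥ 174 MPa. Survivors: silicon nitride, low-carbon steel, beryllium.
Normalizing units and computing the index:
  silicon nitride: E = 316.3 GPa, ρ = 3188 kg/m³
  low-carbon steel: E = 202.9 GPa, ρ = 7850 kg/m³
  beryllium: E = 305.0 GPa, ρ = 1842 kg/m³
  beryllium: M = 9.48×10⁻³
  silicon nitride: M = 5.58×10⁻³
  low-carbon steel: M = 1.81×10⁻³
Beryllium has the largest M.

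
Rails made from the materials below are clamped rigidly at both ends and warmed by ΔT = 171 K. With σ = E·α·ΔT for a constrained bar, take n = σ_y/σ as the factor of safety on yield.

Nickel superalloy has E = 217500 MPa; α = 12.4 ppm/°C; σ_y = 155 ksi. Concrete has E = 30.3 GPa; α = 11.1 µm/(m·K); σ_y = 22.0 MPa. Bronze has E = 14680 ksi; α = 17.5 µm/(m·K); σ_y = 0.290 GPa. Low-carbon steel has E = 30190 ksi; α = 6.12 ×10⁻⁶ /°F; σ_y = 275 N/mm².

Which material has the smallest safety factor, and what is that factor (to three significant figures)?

concrete, n = 0.383

With everything in SI (GPa, ×10⁻⁶/K, MPa):
  nickel superalloy: E = 217.5, α = 12.4, σ_y = 1069 → σ = 461 MPa, n = 2.32
  concrete: E = 30.30, α = 11.1, σ_y = 22.00 → σ = 57.5 MPa, n = 0.383
  bronze: E = 101.2, α = 17.5, σ_y = 290.0 → σ = 303 MPa, n = 0.957
  low-carbon steel: E = 208.2, α = 11.0, σ_y = 275.0 → σ = 392 MPa, n = 0.701
Concrete has the lowest safety factor, n = 0.383.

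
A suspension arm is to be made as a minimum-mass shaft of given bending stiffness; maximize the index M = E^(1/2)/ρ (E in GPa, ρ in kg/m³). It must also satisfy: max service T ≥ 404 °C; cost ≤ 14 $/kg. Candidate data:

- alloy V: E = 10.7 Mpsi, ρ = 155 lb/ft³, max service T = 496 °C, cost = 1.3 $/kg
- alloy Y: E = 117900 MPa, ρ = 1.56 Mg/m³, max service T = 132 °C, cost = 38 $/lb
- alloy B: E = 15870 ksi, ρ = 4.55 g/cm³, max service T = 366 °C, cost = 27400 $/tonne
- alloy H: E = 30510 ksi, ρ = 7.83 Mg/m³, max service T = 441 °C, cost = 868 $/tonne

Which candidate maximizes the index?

Screen on constraints: max service T ≥ 404 °C; cost ≤ 14 $/kg. Survivors: alloy V, alloy H.
Putting every candidate on a common basis:
  alloy V: E = 73.77 GPa, ρ = 2483 kg/m³
  alloy H: E = 210.4 GPa, ρ = 7830 kg/m³
  alloy V: M = 3.46×10⁻³
  alloy H: M = 1.85×10⁻³
Alloy V ranks first.

alloy V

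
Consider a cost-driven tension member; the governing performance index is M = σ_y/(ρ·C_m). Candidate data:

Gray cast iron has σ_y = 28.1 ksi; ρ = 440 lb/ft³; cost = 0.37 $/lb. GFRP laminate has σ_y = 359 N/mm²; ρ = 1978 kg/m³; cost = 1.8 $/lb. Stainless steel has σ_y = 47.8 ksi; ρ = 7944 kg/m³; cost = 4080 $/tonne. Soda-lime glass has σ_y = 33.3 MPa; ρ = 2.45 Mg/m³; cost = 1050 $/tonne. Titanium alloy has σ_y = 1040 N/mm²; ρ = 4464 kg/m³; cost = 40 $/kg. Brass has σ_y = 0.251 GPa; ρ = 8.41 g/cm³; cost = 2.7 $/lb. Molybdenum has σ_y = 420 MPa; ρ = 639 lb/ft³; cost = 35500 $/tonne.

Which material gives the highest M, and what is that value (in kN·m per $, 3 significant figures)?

GFRP laminate, M = 45.7 kN·m per $

After converting to SI:
  gray cast iron: σ_y = 193.7 MPa, ρ = 7048 kg/m³, cost = 0.8157 $/kg
  GFRP laminate: σ_y = 359.0 MPa, ρ = 1978 kg/m³, cost = 3.968 $/kg
  stainless steel: σ_y = 329.6 MPa, ρ = 7944 kg/m³, cost = 4.080 $/kg
  soda-lime glass: σ_y = 33.30 MPa, ρ = 2450 kg/m³, cost = 1.050 $/kg
  titanium alloy: σ_y = 1040 MPa, ρ = 4464 kg/m³, cost = 40.00 $/kg
  brass: σ_y = 251.0 MPa, ρ = 8410 kg/m³, cost = 5.952 $/kg
  molybdenum: σ_y = 420.0 MPa, ρ = 10240 kg/m³, cost = 35.50 $/kg
  GFRP laminate: M = 45.7 kN·m per $
  gray cast iron: M = 33.7 kN·m per $
  soda-lime glass: M = 12.9 kN·m per $
  stainless steel: M = 10.2 kN·m per $
  titanium alloy: M = 5.82 kN·m per $
  brass: M = 5.01 kN·m per $
  molybdenum: M = 1.16 kN·m per $
GFRP laminate ranks first.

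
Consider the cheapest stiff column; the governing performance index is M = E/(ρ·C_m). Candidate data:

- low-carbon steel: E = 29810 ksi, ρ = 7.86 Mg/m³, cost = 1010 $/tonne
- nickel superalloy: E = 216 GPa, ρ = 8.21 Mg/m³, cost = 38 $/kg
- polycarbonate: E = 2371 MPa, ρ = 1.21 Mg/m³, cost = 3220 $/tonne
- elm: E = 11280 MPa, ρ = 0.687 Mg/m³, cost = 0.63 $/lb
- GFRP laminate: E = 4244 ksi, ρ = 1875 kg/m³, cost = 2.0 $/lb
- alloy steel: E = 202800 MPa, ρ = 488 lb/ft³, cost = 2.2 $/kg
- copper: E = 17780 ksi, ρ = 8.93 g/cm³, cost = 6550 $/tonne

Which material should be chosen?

low-carbon steel

After converting to SI:
  low-carbon steel: E = 205.5 GPa, ρ = 7860 kg/m³, cost = 1.010 $/kg
  nickel superalloy: E = 216.0 GPa, ρ = 8210 kg/m³, cost = 38.00 $/kg
  polycarbonate: E = 2.371 GPa, ρ = 1210 kg/m³, cost = 3.220 $/kg
  elm: E = 11.28 GPa, ρ = 687.0 kg/m³, cost = 1.389 $/kg
  GFRP laminate: E = 29.26 GPa, ρ = 1875 kg/m³, cost = 4.409 $/kg
  alloy steel: E = 202.8 GPa, ρ = 7817 kg/m³, cost = 2.200 $/kg
  copper: E = 122.6 GPa, ρ = 8930 kg/m³, cost = 6.550 $/kg
  low-carbon steel: M = 25.9 MN·m per $
  elm: M = 11.8 MN·m per $
  alloy steel: M = 11.8 MN·m per $
  GFRP laminate: M = 3.54 MN·m per $
  copper: M = 2.10 MN·m per $
  nickel superalloy: M = 0.692 MN·m per $
  polycarbonate: M = 0.609 MN·m per $
The maximum is for low-carbon steel.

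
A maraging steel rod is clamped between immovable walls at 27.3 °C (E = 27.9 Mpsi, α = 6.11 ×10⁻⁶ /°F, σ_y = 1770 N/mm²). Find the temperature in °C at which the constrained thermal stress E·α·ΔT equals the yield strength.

E = 27.9 Mpsi = 192.4 GPa.
α = 6.11×10⁻⁶/°F × 9/5 = 11.0×10⁻⁶/K.
σ_y = 1770 N/mm² = 1770 MPa.
E·α·ΔT = 1770 MPa ⇒ ΔT = 1770 / (192.4×10³ × 11.0×10⁻⁶) = 836.6 K.
T = 27.3 + 836.6 = 863.9 °C.

864 °C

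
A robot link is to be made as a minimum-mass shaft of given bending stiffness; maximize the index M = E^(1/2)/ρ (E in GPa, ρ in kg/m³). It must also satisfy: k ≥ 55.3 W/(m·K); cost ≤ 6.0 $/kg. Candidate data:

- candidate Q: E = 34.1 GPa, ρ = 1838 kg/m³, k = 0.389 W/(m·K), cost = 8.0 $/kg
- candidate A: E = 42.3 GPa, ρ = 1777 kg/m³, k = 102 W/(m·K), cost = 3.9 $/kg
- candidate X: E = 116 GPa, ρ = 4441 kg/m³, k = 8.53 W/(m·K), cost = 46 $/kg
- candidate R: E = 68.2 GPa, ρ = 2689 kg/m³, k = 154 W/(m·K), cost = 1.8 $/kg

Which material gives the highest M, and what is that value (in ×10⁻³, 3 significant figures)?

candidate A, M = 3.66×10⁻³

Screen on constraints: k ≥ 55.3 W/(m·K); cost ≤ 6.0 $/kg. Survivors: candidate A, candidate R.
Per-candidate index values:
  candidate A: M = 3.66×10⁻³
  candidate R: M = 3.07×10⁻³
The maximum is for candidate A.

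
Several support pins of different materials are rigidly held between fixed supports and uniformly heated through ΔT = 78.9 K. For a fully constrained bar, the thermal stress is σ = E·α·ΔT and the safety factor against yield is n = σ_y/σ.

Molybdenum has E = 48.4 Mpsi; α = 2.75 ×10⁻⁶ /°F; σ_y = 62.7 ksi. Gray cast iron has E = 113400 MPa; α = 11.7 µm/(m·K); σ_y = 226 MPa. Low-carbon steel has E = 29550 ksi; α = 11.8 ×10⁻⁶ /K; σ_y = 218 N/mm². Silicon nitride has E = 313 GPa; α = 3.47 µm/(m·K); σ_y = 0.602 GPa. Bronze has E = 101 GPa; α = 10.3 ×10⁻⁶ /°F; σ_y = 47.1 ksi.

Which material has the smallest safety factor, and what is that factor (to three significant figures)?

Converting E to GPa, α to ×10⁻⁶/K, σ_y to MPa, then σ and n for each:
  molybdenum: E = 333.7, α = 4.95, σ_y = 432.3 → σ = 130 MPa, n = 3.32
  gray cast iron: E = 113.4, α = 11.7, σ_y = 226.0 → σ = 105 MPa, n = 2.16
  low-carbon steel: E = 203.7, α = 11.8, σ_y = 218.0 → σ = 190 MPa, n = 1.15
  silicon nitride: E = 313.0, α = 3.47, σ_y = 602.0 → σ = 85.7 MPa, n = 7.02
  bronze: E = 101.0, α = 18.5, σ_y = 324.7 → σ = 148 MPa, n = 2.20
Smallest n: low-carbon steel with n = 1.15.

low-carbon steel, n = 1.15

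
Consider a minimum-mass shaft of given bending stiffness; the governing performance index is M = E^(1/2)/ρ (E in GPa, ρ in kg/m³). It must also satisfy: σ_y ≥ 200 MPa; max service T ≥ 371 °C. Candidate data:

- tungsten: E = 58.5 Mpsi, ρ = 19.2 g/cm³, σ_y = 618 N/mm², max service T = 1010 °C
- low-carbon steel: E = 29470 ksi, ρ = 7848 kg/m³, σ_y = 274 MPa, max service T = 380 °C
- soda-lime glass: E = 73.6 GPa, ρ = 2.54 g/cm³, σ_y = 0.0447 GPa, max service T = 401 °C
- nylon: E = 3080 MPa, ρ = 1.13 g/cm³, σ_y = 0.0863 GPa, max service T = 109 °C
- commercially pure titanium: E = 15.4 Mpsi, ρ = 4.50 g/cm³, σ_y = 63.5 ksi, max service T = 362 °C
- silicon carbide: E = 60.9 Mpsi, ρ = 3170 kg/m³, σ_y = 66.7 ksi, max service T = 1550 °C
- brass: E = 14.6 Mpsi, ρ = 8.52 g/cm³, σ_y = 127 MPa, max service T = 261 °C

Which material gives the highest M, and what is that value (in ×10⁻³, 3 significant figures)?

silicon carbide, M = 6.46×10⁻³

Screen on constraints: σ_y ≥ 200 MPa; max service T ≥ 371 °C. Survivors: tungsten, low-carbon steel, silicon carbide.
After converting to SI:
  tungsten: E = 403.3 GPa, ρ = 19200 kg/m³
  low-carbon steel: E = 203.2 GPa, ρ = 7848 kg/m³
  silicon carbide: E = 419.9 GPa, ρ = 3170 kg/m³
  silicon carbide: M = 6.46×10⁻³
  low-carbon steel: M = 1.82×10⁻³
  tungsten: M = 1.05×10⁻³
The maximum is for silicon carbide.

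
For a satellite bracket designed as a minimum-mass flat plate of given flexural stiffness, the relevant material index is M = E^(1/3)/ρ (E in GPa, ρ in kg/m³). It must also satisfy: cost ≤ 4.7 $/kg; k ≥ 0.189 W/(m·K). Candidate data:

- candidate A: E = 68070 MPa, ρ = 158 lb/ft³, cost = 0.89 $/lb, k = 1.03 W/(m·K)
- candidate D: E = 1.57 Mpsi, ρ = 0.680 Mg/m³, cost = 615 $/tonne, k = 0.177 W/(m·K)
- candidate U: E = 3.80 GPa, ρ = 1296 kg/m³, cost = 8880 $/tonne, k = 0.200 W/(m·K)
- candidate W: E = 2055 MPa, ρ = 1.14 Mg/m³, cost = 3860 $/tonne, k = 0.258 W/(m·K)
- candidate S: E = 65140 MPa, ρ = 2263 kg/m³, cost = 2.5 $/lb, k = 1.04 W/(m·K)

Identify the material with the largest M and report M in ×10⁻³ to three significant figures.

Screen on constraints: cost ≤ 4.7 $/kg; k ≥ 0.189 W/(m·K). Survivors: candidate A, candidate W.
Normalizing units and computing the index:
  candidate A: E = 68.07 GPa, ρ = 2531 kg/m³
  candidate W: E = 2.055 GPa, ρ = 1140 kg/m³
  candidate A: M = 1.61×10⁻³
  candidate W: M = 1.12×10⁻³
Highest index: candidate A.

candidate A, M = 1.61×10⁻³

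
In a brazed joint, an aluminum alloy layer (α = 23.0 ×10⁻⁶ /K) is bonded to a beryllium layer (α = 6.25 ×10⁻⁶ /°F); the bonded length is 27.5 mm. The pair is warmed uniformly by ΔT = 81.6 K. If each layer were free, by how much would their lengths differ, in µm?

beryllium: α = 6.25×10⁻⁶/°F × 9/5 = 11.2×10⁻⁶/K.
Δα = |23.0 − 11.2|×10⁻⁶/K = 11.8×10⁻⁶/K.
ΔL_mismatch = Δα·L·ΔT = 11.8×10⁻⁶ × 27.5 mm × 81.6 K = 26.4 µm.

26.4 µm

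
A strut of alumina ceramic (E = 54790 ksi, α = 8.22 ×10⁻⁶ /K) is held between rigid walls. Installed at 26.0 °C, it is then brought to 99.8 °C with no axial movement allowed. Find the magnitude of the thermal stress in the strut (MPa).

E = 54790 ksi = 377.8 GPa.
ΔT = 73.80 K. Constrained thermal stress σ = E·α·ΔT = 377.8×10³ MPa × 8.22×10⁻⁶ × 73.80 = 229 MPa (compressive).

229 MPa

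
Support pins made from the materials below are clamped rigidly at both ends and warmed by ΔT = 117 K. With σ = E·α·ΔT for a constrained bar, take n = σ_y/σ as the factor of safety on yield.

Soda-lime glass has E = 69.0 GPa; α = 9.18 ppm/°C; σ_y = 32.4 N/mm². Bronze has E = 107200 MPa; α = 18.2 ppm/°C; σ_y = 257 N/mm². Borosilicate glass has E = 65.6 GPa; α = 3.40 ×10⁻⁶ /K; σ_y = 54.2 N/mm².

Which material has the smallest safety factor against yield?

soda-lime glass

In consistent units (E in GPa, α in ×10⁻⁶/K, σ_y in MPa):
  soda-lime glass: E = 69.00, α = 9.18, σ_y = 32.40 → σ = 74.1 MPa, n = 0.437
  bronze: E = 107.2, α = 18.2, σ_y = 257.0 → σ = 228 MPa, n = 1.13
  borosilicate glass: E = 65.60, α = 3.40, σ_y = 54.20 → σ = 26.1 MPa, n = 2.08
Soda-lime glass has the lowest safety factor, n = 0.437.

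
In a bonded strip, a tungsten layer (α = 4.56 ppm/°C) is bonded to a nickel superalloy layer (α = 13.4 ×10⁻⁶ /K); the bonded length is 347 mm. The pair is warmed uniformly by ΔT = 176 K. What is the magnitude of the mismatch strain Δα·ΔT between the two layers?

Δα = |4.56 − 13.4|×10⁻⁶/K = 8.84×10⁻⁶/K.
Mismatch strain = Δα·ΔT = 8.84×10⁻⁶ × 176.0 = 1.56×10⁻³.

1.56×10⁻³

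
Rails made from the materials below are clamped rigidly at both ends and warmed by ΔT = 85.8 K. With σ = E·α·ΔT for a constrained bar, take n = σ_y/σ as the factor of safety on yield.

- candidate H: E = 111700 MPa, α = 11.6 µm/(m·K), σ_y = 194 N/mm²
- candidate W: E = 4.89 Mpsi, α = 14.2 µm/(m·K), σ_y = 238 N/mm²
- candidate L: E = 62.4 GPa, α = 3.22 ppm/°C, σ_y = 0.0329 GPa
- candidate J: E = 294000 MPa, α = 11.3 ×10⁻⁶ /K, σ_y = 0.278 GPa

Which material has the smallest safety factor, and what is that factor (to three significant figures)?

candidate J, n = 0.975

With everything in SI (GPa, ×10⁻⁶/K, MPa):
  candidate H: E = 111.7, α = 11.6, σ_y = 194.0 → σ = 111 MPa, n = 1.75
  candidate W: E = 33.72, α = 14.2, σ_y = 238.0 → σ = 41.1 MPa, n = 5.79
  candidate L: E = 62.40, α = 3.22, σ_y = 32.90 → σ = 17.2 MPa, n = 1.91
  candidate J: E = 294.0, α = 11.3, σ_y = 278.0 → σ = 285 MPa, n = 0.975
Candidate J has the lowest safety factor, n = 0.975.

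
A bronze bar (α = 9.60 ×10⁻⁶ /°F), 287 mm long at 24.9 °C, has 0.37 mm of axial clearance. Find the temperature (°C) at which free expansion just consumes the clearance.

α = 9.60×10⁻⁶/°F × 9/5 = 17.3×10⁻⁶/K.
α·L₀·ΔT = 0.37 mm ⇒ ΔT = 0.37 / (17.3×10⁻⁶ × 287.0) = 74.61 K.
T = 24.9 + 74.61 = 99.51 °C.

99.5 °C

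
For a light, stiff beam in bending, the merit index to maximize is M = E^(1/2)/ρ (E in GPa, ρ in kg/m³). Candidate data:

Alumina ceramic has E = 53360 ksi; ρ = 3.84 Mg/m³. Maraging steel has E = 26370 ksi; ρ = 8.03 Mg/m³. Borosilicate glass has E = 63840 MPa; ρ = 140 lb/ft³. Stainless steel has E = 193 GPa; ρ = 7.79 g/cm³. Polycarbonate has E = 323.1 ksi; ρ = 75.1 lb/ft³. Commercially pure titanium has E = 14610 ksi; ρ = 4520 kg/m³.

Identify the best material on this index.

alumina ceramic

After converting to SI:
  alumina ceramic: E = 367.9 GPa, ρ = 3840 kg/m³
  maraging steel: E = 181.8 GPa, ρ = 8030 kg/m³
  borosilicate glass: E = 63.84 GPa, ρ = 2243 kg/m³
  stainless steel: E = 193.0 GPa, ρ = 7790 kg/m³
  polycarbonate: E = 2.228 GPa, ρ = 1203 kg/m³
  commercially pure titanium: E = 100.7 GPa, ρ = 4520 kg/m³
  alumina ceramic: M = 5.00×10⁻³
  borosilicate glass: M = 3.56×10⁻³
  commercially pure titanium: M = 2.22×10⁻³
  stainless steel: M = 1.78×10⁻³
  maraging steel: M = 1.68×10⁻³
  polycarbonate: M = 1.24×10⁻³
Highest index: alumina ceramic.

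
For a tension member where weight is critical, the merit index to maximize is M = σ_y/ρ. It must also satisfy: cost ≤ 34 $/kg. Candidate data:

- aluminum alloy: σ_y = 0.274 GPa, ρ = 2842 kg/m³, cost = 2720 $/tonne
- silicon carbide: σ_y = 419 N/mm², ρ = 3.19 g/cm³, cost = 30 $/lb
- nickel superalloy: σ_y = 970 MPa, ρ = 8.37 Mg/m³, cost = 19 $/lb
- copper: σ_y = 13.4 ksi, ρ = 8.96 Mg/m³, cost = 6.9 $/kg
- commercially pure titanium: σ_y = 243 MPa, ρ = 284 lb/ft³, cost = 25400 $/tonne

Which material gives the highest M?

Screen on constraints: cost ≤ 34 $/kg. Survivors: aluminum alloy, copper, commercially pure titanium.
Normalizing units and computing the index:
  aluminum alloy: σ_y = 274.0 MPa, ρ = 2842 kg/m³
  copper: σ_y = 92.39 MPa, ρ = 8960 kg/m³
  commercially pure titanium: σ_y = 243.0 MPa, ρ = 4549 kg/m³
  aluminum alloy: M = 96.4 kN·m/kg
  commercially pure titanium: M = 53.4 kN·m/kg
  copper: M = 10.3 kN·m/kg
Aluminum alloy ranks first.

aluminum alloy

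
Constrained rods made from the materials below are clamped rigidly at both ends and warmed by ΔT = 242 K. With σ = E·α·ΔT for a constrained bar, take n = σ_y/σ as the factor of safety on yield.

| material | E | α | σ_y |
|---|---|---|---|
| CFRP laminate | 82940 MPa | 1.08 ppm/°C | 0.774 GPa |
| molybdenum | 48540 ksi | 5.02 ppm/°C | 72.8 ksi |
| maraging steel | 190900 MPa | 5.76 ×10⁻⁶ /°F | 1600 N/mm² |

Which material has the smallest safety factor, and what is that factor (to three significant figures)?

Converting E to GPa, α to ×10⁻⁶/K, σ_y to MPa, then σ and n for each:
  CFRP laminate: E = 82.94, α = 1.08, σ_y = 774.0 → σ = 21.7 MPa, n = 35.7
  molybdenum: E = 334.7, α = 5.02, σ_y = 501.9 → σ = 407 MPa, n = 1.23
  maraging steel: E = 190.9, α = 10.4, σ_y = 1600 → σ = 479 MPa, n = 3.34
Molybdenum has the lowest safety factor, n = 1.23.

molybdenum, n = 1.23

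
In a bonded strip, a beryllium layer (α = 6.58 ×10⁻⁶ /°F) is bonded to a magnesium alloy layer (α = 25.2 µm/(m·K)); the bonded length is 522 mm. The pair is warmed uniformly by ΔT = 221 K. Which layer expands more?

magnesium alloy

beryllium: α = 6.58×10⁻⁶/°F × 9/5 = 11.8×10⁻⁶/K.
α(beryllium) = 11.8×10⁻⁶/K vs α(magnesium alloy) = 25.2×10⁻⁶/K.
Higher α expands more for the same ΔT: magnesium alloy.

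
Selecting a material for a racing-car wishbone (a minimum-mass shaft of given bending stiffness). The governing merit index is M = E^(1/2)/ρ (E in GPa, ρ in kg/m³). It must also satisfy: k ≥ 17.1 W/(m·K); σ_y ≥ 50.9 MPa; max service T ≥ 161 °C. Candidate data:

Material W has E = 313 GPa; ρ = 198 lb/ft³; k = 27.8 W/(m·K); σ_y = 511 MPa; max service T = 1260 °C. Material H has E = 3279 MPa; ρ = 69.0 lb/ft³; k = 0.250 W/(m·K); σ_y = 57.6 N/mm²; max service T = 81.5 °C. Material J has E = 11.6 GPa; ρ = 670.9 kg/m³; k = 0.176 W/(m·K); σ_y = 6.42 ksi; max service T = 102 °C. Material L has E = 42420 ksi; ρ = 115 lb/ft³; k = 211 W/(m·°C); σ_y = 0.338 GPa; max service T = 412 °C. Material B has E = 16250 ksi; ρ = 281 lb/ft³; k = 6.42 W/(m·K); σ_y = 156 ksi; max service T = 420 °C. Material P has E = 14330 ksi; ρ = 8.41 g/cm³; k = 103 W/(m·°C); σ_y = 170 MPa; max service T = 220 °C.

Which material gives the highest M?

material L

Screen on constraints: k ≥ 17.1 W/(m·K); σ_y ≥ 50.9 MPa; max service T ≥ 161 °C. Survivors: material W, material L, material P.
Normalizing units and computing the index:
  material W: E = 313.0 GPa, ρ = 3172 kg/m³
  material L: E = 292.5 GPa, ρ = 1842 kg/m³
  material P: E = 98.80 GPa, ρ = 8410 kg/m³
  material L: M = 9.28×10⁻³
  material W: M = 5.58×10⁻³
  material P: M = 1.18×10⁻³
Material L has the largest M.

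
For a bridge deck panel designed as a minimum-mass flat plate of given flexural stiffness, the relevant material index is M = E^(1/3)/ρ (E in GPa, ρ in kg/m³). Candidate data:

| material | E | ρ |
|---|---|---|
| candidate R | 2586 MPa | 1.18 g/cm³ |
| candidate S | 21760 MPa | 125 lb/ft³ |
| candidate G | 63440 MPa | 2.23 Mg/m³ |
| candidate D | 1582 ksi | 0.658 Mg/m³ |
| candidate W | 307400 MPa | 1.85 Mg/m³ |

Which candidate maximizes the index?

candidate W

After converting to SI:
  candidate R: E = 2.586 GPa, ρ = 1180 kg/m³
  candidate S: E = 21.76 GPa, ρ = 2002 kg/m³
  candidate G: E = 63.44 GPa, ρ = 2230 kg/m³
  candidate D: E = 10.91 GPa, ρ = 658.0 kg/m³
  candidate W: E = 307.4 GPa, ρ = 1850 kg/m³
  candidate W: M = 3.65×10⁻³
  candidate D: M = 3.37×10⁻³
  candidate G: M = 1.79×10⁻³
  candidate S: M = 1.39×10⁻³
  candidate R: M = 1.16×10⁻³
Candidate W ranks first.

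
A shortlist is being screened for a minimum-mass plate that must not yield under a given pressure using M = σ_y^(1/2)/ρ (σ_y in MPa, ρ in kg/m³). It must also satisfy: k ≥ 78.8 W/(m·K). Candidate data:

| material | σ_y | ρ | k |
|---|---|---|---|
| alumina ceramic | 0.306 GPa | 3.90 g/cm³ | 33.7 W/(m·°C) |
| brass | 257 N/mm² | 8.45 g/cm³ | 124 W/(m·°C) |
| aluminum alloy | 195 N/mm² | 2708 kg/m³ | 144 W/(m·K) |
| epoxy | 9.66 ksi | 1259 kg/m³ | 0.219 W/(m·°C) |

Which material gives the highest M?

Screen on constraints: k ≥ 78.8 W/(m·K). Survivors: brass, aluminum alloy.
Convert each candidate to consistent units, then evaluate M:
  brass: σ_y = 257.0 MPa, ρ = 8450 kg/m³
  aluminum alloy: σ_y = 195.0 MPa, ρ = 2708 kg/m³
  aluminum alloy: M = 5.16×10⁻³
  brass: M = 1.90×10⁻³
The maximum is for aluminum alloy.

aluminum alloy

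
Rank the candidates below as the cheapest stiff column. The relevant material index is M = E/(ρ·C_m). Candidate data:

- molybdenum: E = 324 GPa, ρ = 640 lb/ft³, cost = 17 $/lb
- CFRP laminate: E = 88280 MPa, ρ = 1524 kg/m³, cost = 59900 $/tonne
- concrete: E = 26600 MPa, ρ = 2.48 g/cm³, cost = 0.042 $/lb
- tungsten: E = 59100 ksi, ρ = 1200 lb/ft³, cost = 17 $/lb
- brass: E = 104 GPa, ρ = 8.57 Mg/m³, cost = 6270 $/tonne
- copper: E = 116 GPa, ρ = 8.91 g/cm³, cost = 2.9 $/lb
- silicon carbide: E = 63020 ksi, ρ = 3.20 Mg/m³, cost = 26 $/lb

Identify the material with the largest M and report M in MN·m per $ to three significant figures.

concrete, M = 116 MN·m per $

In SI units:
  molybdenum: E = 324.0 GPa, ρ = 10250 kg/m³, cost = 37.48 $/kg
  CFRP laminate: E = 88.28 GPa, ρ = 1524 kg/m³, cost = 59.90 $/kg
  concrete: E = 26.60 GPa, ρ = 2480 kg/m³, cost = 0.09259 $/kg
  tungsten: E = 407.5 GPa, ρ = 19220 kg/m³, cost = 37.48 $/kg
  brass: E = 104.0 GPa, ρ = 8570 kg/m³, cost = 6.270 $/kg
  copper: E = 116.0 GPa, ρ = 8910 kg/m³, cost = 6.393 $/kg
  silicon carbide: E = 434.5 GPa, ρ = 3200 kg/m³, cost = 57.32 $/kg
  concrete: M = 116 MN·m per $
  silicon carbide: M = 2.37 MN·m per $
  copper: M = 2.04 MN·m per $
  brass: M = 1.94 MN·m per $
  CFRP laminate: M = 0.967 MN·m per $
  molybdenum: M = 0.843 MN·m per $
  tungsten: M = 0.566 MN·m per $
Highest index: concrete.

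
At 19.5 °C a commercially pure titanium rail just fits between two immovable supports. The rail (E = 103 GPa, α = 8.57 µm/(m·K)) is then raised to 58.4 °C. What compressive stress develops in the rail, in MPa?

34.3 MPa

ΔT = 38.90 K. Constrained thermal stress σ = E·α·ΔT = 103.0×10³ MPa × 8.57×10⁻⁶ × 38.90 = 34.3 MPa (compressive).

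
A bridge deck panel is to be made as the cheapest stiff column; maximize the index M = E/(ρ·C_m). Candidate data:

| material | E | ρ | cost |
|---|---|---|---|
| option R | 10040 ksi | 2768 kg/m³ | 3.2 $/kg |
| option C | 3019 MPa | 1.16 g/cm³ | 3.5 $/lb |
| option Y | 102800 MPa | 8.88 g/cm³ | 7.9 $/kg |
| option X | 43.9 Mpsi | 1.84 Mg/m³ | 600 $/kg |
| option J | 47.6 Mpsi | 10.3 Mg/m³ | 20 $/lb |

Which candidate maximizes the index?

option R

Convert each candidate to consistent units, then evaluate M:
  option R: E = 69.22 GPa, ρ = 2768 kg/m³, cost = 3.200 $/kg
  option C: E = 3.019 GPa, ρ = 1160 kg/m³, cost = 7.716 $/kg
  option Y: E = 102.8 GPa, ρ = 8880 kg/m³, cost = 7.900 $/kg
  option X: E = 302.7 GPa, ρ = 1840 kg/m³, cost = 600.0 $/kg
  option J: E = 328.2 GPa, ρ = 10300 kg/m³, cost = 44.09 $/kg
  option R: M = 7.82 MN·m per $
  option Y: M = 1.47 MN·m per $
  option J: M = 0.723 MN·m per $
  option C: M = 0.337 MN·m per $
  option X: M = 0.274 MN·m per $
Option R ranks first.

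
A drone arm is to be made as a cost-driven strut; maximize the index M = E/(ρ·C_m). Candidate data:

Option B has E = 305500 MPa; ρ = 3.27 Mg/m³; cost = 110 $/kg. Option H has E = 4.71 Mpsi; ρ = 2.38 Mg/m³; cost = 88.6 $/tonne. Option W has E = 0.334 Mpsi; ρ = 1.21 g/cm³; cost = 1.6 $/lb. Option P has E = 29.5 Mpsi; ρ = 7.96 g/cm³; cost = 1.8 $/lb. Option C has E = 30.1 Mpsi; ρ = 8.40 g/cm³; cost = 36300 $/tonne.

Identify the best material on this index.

option H

Normalizing units and computing the index:
  option B: E = 305.5 GPa, ρ = 3270 kg/m³, cost = 110.0 $/kg
  option H: E = 32.47 GPa, ρ = 2380 kg/m³, cost = 0.08860 $/kg
  option W: E = 2.303 GPa, ρ = 1210 kg/m³, cost = 3.527 $/kg
  option P: E = 203.4 GPa, ρ = 7960 kg/m³, cost = 3.968 $/kg
  option C: E = 207.5 GPa, ρ = 8400 kg/m³, cost = 36.30 $/kg
  option H: M = 154 MN·m per $
  option P: M = 6.44 MN·m per $
  option B: M = 0.849 MN·m per $
  option C: M = 0.681 MN·m per $
  option W: M = 0.540 MN·m per $
The maximum is for option H.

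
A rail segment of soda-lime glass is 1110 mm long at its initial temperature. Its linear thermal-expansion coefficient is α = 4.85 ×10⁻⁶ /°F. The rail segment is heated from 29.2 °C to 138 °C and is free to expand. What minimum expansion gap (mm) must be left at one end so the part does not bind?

Convert α: 4.85×10⁻⁶/°F × (9/5) = 8.73×10⁻⁶/K.
ΔT = 138 − 29.2 = 108.8 K.
ΔL = α·L₀·ΔT = 8.73×10⁻⁶ × 1110 mm × 108.8 K = 1.05 mm.

1.05 mm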